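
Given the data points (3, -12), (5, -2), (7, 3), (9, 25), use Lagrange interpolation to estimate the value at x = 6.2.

Lagrange interpolation formula:
P(x) = Σ yᵢ × Lᵢ(x)
where Lᵢ(x) = Π_{j≠i} (x - xⱼ)/(xᵢ - xⱼ)

L_0(6.2) = (6.2 - 5)/(3 - 5) × (6.2 - 7)/(3 - 7) × (6.2 - 9)/(3 - 9) = -0.056000
L_1(6.2) = (6.2 - 3)/(5 - 3) × (6.2 - 7)/(5 - 7) × (6.2 - 9)/(5 - 9) = 0.448000
L_2(6.2) = (6.2 - 3)/(7 - 3) × (6.2 - 5)/(7 - 5) × (6.2 - 9)/(7 - 9) = 0.672000
L_3(6.2) = (6.2 - 3)/(9 - 3) × (6.2 - 5)/(9 - 5) × (6.2 - 7)/(9 - 7) = -0.064000

P(6.2) = (-12)×L_0(6.2) + (-2)×L_1(6.2) + 3×L_2(6.2) + 25×L_3(6.2)
P(6.2) = 0.192000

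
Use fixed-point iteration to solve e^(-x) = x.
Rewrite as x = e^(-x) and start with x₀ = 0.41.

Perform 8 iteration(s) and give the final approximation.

Equation: e^(-x) = x
Fixed-point form: x = e^(-x)
x₀ = 0.41

x_1 = g(0.410000) = 0.663650
x_2 = g(0.663650) = 0.514968
x_3 = g(0.514968) = 0.597520
x_4 = g(0.597520) = 0.550175
x_5 = g(0.550175) = 0.576849
x_6 = g(0.576849) = 0.561665
x_7 = g(0.561665) = 0.570259
x_8 = g(0.570259) = 0.565379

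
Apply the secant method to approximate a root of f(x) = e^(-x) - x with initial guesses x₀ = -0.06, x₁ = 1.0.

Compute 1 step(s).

f(x) = e^(-x) - x
x₀ = -0.06, x₁ = 1.0

Secant formula: x_{n+1} = x_n - f(x_n)(x_n - x_{n-1})/(f(x_n) - f(x_{n-1}))

Iteration 1:
  f(-0.060000) = 1.121837
  f(1.000000) = -0.632121
  x_2 = 1.000000 - (-0.632121)×(1.000000 - (-0.060000))/(-0.632121 - 1.121837)
       = 0.617979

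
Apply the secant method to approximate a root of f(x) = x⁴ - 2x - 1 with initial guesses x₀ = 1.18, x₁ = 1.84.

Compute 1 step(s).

f(x) = x⁴ - 2x - 1
x₀ = 1.18, x₁ = 1.84

Secant formula: x_{n+1} = x_n - f(x_n)(x_n - x_{n-1})/(f(x_n) - f(x_{n-1}))

Iteration 1:
  f(1.180000) = -1.421222
  f(1.840000) = 6.782287
  x_2 = 1.840000 - 6.782287×(1.840000 - 1.180000)/(6.782287 - (-1.421222))
       = 1.294342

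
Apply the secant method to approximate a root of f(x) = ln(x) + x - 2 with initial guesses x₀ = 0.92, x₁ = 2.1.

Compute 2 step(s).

f(x) = ln(x) + x - 2
x₀ = 0.92, x₁ = 2.1

Secant formula: x_{n+1} = x_n - f(x_n)(x_n - x_{n-1})/(f(x_n) - f(x_{n-1}))

Iteration 1:
  f(0.920000) = -1.163382
  f(2.100000) = 0.841937
  x_2 = 2.100000 - 0.841937×(2.100000 - 0.920000)/(0.841937 - (-1.163382))
       = 1.604575
Iteration 2:
  f(2.100000) = 0.841937
  f(1.604575) = 0.077433
  x_3 = 1.604575 - 0.077433×(1.604575 - 2.100000)/(0.077433 - 0.841937)
       = 1.554395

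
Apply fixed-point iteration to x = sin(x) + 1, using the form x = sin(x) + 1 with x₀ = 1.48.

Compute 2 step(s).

Equation: x = sin(x) + 1
Fixed-point form: x = sin(x) + 1
x₀ = 1.48

x_1 = g(1.480000) = 1.995881
x_2 = g(1.995881) = 1.911004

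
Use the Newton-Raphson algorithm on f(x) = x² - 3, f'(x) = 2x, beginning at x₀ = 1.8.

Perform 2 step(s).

f(x) = x² - 3
f'(x) = 2x
x₀ = 1.8

Newton-Raphson formula: x_{n+1} = x_n - f(x_n)/f'(x_n)

Iteration 1:
  f(1.800000) = 0.240000
  f'(1.800000) = 3.600000
  x_1 = 1.800000 - 0.240000/3.600000 = 1.733333
Iteration 2:
  f(1.733333) = 0.004444
  f'(1.733333) = 3.466667
  x_2 = 1.733333 - 0.004444/3.466667 = 1.732051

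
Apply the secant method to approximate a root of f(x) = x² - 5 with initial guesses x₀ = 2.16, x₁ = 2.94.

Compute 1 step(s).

f(x) = x² - 5
x₀ = 2.16, x₁ = 2.94

Secant formula: x_{n+1} = x_n - f(x_n)(x_n - x_{n-1})/(f(x_n) - f(x_{n-1}))

Iteration 1:
  f(2.160000) = -0.334400
  f(2.940000) = 3.643600
  x_2 = 2.940000 - 3.643600×(2.940000 - 2.160000)/(3.643600 - (-0.334400))
       = 2.225569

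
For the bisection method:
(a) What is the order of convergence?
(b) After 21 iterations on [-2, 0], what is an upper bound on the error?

(a) Bisection has linear (order 1) convergence; the error is halved each step.

(b) Error bound = (b-a)/2^n = (0 - (-2))/2^{21}
    = 2/2^{21}

(a) 1 (linear); (b) error ≤ 9.54e-07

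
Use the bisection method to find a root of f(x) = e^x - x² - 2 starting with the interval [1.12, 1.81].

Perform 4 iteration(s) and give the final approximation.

f(x) = e^x - x² - 2
Initial interval: [1.12, 1.81]

Iteration 1:
  c_1 = (1.120000 + 1.810000)/2 = 1.465000
  f(c_1) = f(1.465000) = 0.181318
  f(a) × f(c) < 0, new interval: [1.120000, 1.465000]
Iteration 2:
  c_2 = (1.120000 + 1.465000)/2 = 1.292500
  f(c_2) = f(1.292500) = -0.028676
  f(a) × f(c) ≥ 0, new interval: [1.292500, 1.465000]
Iteration 3:
  c_3 = (1.292500 + 1.465000)/2 = 1.378750
  f(c_3) = f(1.378750) = 0.068985
  f(a) × f(c) < 0, new interval: [1.292500, 1.378750]
Iteration 4:
  c_4 = (1.292500 + 1.378750)/2 = 1.335625
  f(c_4) = f(1.335625) = 0.018478
  f(a) × f(c) < 0, new interval: [1.292500, 1.335625]

After 4 iteration(s), the approximation is c_4 = 1.335625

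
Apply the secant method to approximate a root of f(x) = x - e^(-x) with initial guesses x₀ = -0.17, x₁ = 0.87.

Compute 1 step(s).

f(x) = x - e^(-x)
x₀ = -0.17, x₁ = 0.87

Secant formula: x_{n+1} = x_n - f(x_n)(x_n - x_{n-1})/(f(x_n) - f(x_{n-1}))

Iteration 1:
  f(-0.170000) = -1.355305
  f(0.870000) = 0.451048
  x_2 = 0.870000 - 0.451048×(0.870000 - (-0.170000))/(0.451048 - (-1.355305))
       = 0.610311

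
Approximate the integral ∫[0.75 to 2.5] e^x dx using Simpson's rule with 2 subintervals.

f(x) = e^x
a = 0.75, b = 2.5, n = 2
h = (b - a)/n = 0.875000

Simpson's rule: (h/3)[f(x₀) + 4f(x₁) + 2f(x₂) + ... + f(xₙ)]

x_0 = 0.7500, f(x_0) = 2.117000, coefficient = 1
x_1 = 1.6250, f(x_1) = 5.078419, coefficient = 4
x_2 = 2.5000, f(x_2) = 12.182494, coefficient = 1

I ≈ (0.875000/3) × 34.613170 = 10.095508
Exact value: 10.065494
Error: 0.030014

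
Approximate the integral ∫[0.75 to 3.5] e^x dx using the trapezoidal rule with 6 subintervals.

f(x) = e^x
a = 0.75, b = 3.5, n = 6
h = (b - a)/n = 0.458333

Trapezoidal rule: (h/2)[f(x₀) + 2f(x₁) + 2f(x₂) + ... + f(xₙ)]

x_0 = 0.7500, f(x_0) = 2.117000, coefficient = 1
x_1 = 1.2083, f(x_1) = 3.347900, coefficient = 2
x_2 = 1.6667, f(x_2) = 5.294490, coefficient = 2
x_3 = 2.1250, f(x_3) = 8.372897, coefficient = 2
x_4 = 2.5833, f(x_4) = 13.241202, coefficient = 2
x_5 = 3.0417, f(x_5) = 20.940114, coefficient = 2
x_6 = 3.5000, f(x_6) = 33.115452, coefficient = 1

I ≈ (0.458333/2) × 137.625660 = 31.539214
Exact value: 30.998452
Error: 0.540762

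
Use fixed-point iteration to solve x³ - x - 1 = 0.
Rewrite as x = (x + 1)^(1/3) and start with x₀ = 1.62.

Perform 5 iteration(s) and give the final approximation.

Equation: x³ - x - 1 = 0
Fixed-point form: x = (x + 1)^(1/3)
x₀ = 1.62

x_1 = g(1.620000) = 1.378586
x_2 = g(1.378586) = 1.334872
x_3 = g(1.334872) = 1.326644
x_4 = g(1.326644) = 1.325084
x_5 = g(1.325084) = 1.324787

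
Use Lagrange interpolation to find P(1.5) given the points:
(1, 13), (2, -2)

Lagrange interpolation formula:
P(x) = Σ yᵢ × Lᵢ(x)
where Lᵢ(x) = Π_{j≠i} (x - xⱼ)/(xᵢ - xⱼ)

L_0(1.5) = (1.5 - 2)/(1 - 2) = 0.500000
L_1(1.5) = (1.5 - 1)/(2 - 1) = 0.500000

P(1.5) = 13×L_0(1.5) + (-2)×L_1(1.5)
P(1.5) = 5.500000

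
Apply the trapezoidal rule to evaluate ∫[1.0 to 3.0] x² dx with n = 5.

f(x) = x²
a = 1.0, b = 3.0, n = 5
h = (b - a)/n = 0.400000

Trapezoidal rule: (h/2)[f(x₀) + 2f(x₁) + 2f(x₂) + ... + f(xₙ)]

x_0 = 1.0000, f(x_0) = 1.000000, coefficient = 1
x_1 = 1.4000, f(x_1) = 1.960000, coefficient = 2
x_2 = 1.8000, f(x_2) = 3.240000, coefficient = 2
x_3 = 2.2000, f(x_3) = 4.840000, coefficient = 2
x_4 = 2.6000, f(x_4) = 6.760000, coefficient = 2
x_5 = 3.0000, f(x_5) = 9.000000, coefficient = 1

I ≈ (0.400000/2) × 43.600000 = 8.720000
Exact value: 8.666667
Error: 0.053333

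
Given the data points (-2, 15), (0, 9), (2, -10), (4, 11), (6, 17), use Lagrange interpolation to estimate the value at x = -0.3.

Lagrange interpolation formula:
P(x) = Σ yᵢ × Lᵢ(x)
where Lᵢ(x) = Π_{j≠i} (x - xⱼ)/(xᵢ - xⱼ)

L_0(-0.3) = (-0.3 - 0)/(-2 - 0) × (-0.3 - 2)/(-2 - 2) × (-0.3 - 4)/(-2 - 4) × (-0.3 - 6)/(-2 - 6) = 0.048677
L_1(-0.3) = (-0.3 - (-2))/(0 - (-2)) × (-0.3 - 2)/(0 - 2) × (-0.3 - 4)/(0 - 4) × (-0.3 - 6)/(0 - 6) = 1.103353
L_2(-0.3) = (-0.3 - (-2))/(2 - (-2)) × (-0.3 - 0)/(2 - 0) × (-0.3 - 4)/(2 - 4) × (-0.3 - 6)/(2 - 6) = -0.215873
L_3(-0.3) = (-0.3 - (-2))/(4 - (-2)) × (-0.3 - 0)/(4 - 0) × (-0.3 - 2)/(4 - 2) × (-0.3 - 6)/(4 - 6) = 0.076978
L_4(-0.3) = (-0.3 - (-2))/(6 - (-2)) × (-0.3 - 0)/(6 - 0) × (-0.3 - 2)/(6 - 2) × (-0.3 - 4)/(6 - 4) = -0.013135

P(-0.3) = 15×L_0(-0.3) + 9×L_1(-0.3) + (-10)×L_2(-0.3) + 11×L_3(-0.3) + 17×L_4(-0.3)
P(-0.3) = 13.442534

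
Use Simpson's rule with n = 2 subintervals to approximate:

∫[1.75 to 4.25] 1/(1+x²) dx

f(x) = 1/(1+x²)
a = 1.75, b = 4.25, n = 2
h = (b - a)/n = 1.250000

Simpson's rule: (h/3)[f(x₀) + 4f(x₁) + 2f(x₂) + ... + f(xₙ)]

x_0 = 1.7500, f(x_0) = 0.246154, coefficient = 1
x_1 = 3.0000, f(x_1) = 0.100000, coefficient = 4
x_2 = 4.2500, f(x_2) = 0.052459, coefficient = 1

I ≈ (1.250000/3) × 0.698613 = 0.291089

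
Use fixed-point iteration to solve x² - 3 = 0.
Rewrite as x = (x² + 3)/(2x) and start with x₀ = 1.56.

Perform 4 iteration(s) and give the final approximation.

Equation: x² - 3 = 0
Fixed-point form: x = (x² + 3)/(2x)
x₀ = 1.56

x_1 = g(1.560000) = 1.741538
x_2 = g(1.741538) = 1.732077
x_3 = g(1.732077) = 1.732051
x_4 = g(1.732051) = 1.732051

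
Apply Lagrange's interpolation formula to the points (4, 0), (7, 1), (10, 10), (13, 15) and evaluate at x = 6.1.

Lagrange interpolation formula:
P(x) = Σ yᵢ × Lᵢ(x)
where Lᵢ(x) = Π_{j≠i} (x - xⱼ)/(xᵢ - xⱼ)

L_0(6.1) = (6.1 - 7)/(4 - 7) × (6.1 - 10)/(4 - 10) × (6.1 - 13)/(4 - 13) = 0.149500
L_1(6.1) = (6.1 - 4)/(7 - 4) × (6.1 - 10)/(7 - 10) × (6.1 - 13)/(7 - 13) = 1.046500
L_2(6.1) = (6.1 - 4)/(10 - 4) × (6.1 - 7)/(10 - 7) × (6.1 - 13)/(10 - 13) = -0.241500
L_3(6.1) = (6.1 - 4)/(13 - 4) × (6.1 - 7)/(13 - 7) × (6.1 - 10)/(13 - 10) = 0.045500

P(6.1) = 0×L_0(6.1) + 1×L_1(6.1) + 10×L_2(6.1) + 15×L_3(6.1)
P(6.1) = -0.686000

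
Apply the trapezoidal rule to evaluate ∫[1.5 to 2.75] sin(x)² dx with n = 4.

f(x) = sin(x)²
a = 1.5, b = 2.75, n = 4
h = (b - a)/n = 0.312500

Trapezoidal rule: (h/2)[f(x₀) + 2f(x₁) + 2f(x₂) + ... + f(xₙ)]

x_0 = 1.5000, f(x_0) = 0.994996, coefficient = 1
x_1 = 1.8125, f(x_1) = 0.942708, coefficient = 2
x_2 = 2.1250, f(x_2) = 0.723044, coefficient = 2
x_3 = 2.4375, f(x_3) = 0.419052, coefficient = 2
x_4 = 2.7500, f(x_4) = 0.145665, coefficient = 1

I ≈ (0.312500/2) × 5.310270 = 0.829730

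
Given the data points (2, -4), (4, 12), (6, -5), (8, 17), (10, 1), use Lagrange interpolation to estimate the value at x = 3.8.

Lagrange interpolation formula:
P(x) = Σ yᵢ × Lᵢ(x)
where Lᵢ(x) = Π_{j≠i} (x - xⱼ)/(xᵢ - xⱼ)

L_0(3.8) = (3.8 - 4)/(2 - 4) × (3.8 - 6)/(2 - 6) × (3.8 - 8)/(2 - 8) × (3.8 - 10)/(2 - 10) = 0.029838
L_1(3.8) = (3.8 - 2)/(4 - 2) × (3.8 - 6)/(4 - 6) × (3.8 - 8)/(4 - 8) × (3.8 - 10)/(4 - 10) = 1.074150
L_2(3.8) = (3.8 - 2)/(6 - 2) × (3.8 - 4)/(6 - 4) × (3.8 - 8)/(6 - 8) × (3.8 - 10)/(6 - 10) = -0.146475
L_3(3.8) = (3.8 - 2)/(8 - 2) × (3.8 - 4)/(8 - 4) × (3.8 - 6)/(8 - 6) × (3.8 - 10)/(8 - 10) = 0.051150
L_4(3.8) = (3.8 - 2)/(10 - 2) × (3.8 - 4)/(10 - 4) × (3.8 - 6)/(10 - 6) × (3.8 - 8)/(10 - 8) = -0.008663

P(3.8) = (-4)×L_0(3.8) + 12×L_1(3.8) + (-5)×L_2(3.8) + 17×L_3(3.8) + 1×L_4(3.8)
P(3.8) = 14.363713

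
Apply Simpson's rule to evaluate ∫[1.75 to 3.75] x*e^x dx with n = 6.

f(x) = x*e^x
a = 1.75, b = 3.75, n = 6
h = (b - a)/n = 0.333333

Simpson's rule: (h/3)[f(x₀) + 4f(x₁) + 2f(x₂) + ... + f(xₙ)]

x_0 = 1.7500, f(x_0) = 10.070555, coefficient = 1
x_1 = 2.0833, f(x_1) = 16.731656, coefficient = 4
x_2 = 2.4167, f(x_2) = 27.087053, coefficient = 2
x_3 = 2.7500, f(x_3) = 43.017238, coefficient = 4
x_4 = 3.0833, f(x_4) = 67.312409, coefficient = 2
x_5 = 3.4167, f(x_5) = 104.097929, coefficient = 4
x_6 = 3.7500, f(x_6) = 159.454058, coefficient = 1

I ≈ (0.333333/3) × 1013.710827 = 112.634536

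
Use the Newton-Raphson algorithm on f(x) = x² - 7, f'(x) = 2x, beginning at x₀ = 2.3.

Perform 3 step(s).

f(x) = x² - 7
f'(x) = 2x
x₀ = 2.3

Newton-Raphson formula: x_{n+1} = x_n - f(x_n)/f'(x_n)

Iteration 1:
  f(2.300000) = -1.710000
  f'(2.300000) = 4.600000
  x_1 = 2.300000 - (-1.710000)/4.600000 = 2.671739
Iteration 2:
  f(2.671739) = 0.138190
  f'(2.671739) = 5.343478
  x_2 = 2.671739 - 0.138190/5.343478 = 2.645878
Iteration 3:
  f(2.645878) = 0.000669
  f'(2.645878) = 5.291755
  x_3 = 2.645878 - 0.000669/5.291755 = 2.645751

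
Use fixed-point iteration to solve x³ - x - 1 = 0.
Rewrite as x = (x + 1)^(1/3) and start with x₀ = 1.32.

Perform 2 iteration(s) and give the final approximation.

Equation: x³ - x - 1 = 0
Fixed-point form: x = (x + 1)^(1/3)
x₀ = 1.32

x_1 = g(1.320000) = 1.323821
x_2 = g(1.323821) = 1.324548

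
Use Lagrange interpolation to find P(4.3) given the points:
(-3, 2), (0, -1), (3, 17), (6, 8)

Lagrange interpolation formula:
P(x) = Σ yᵢ × Lᵢ(x)
where Lᵢ(x) = Π_{j≠i} (x - xⱼ)/(xᵢ - xⱼ)

L_0(4.3) = (4.3 - 0)/(-3 - 0) × (4.3 - 3)/(-3 - 3) × (4.3 - 6)/(-3 - 6) = 0.058660
L_1(4.3) = (4.3 - (-3))/(0 - (-3)) × (4.3 - 3)/(0 - 3) × (4.3 - 6)/(0 - 6) = -0.298759
L_2(4.3) = (4.3 - (-3))/(3 - (-3)) × (4.3 - 0)/(3 - 0) × (4.3 - 6)/(3 - 6) = 0.988204
L_3(4.3) = (4.3 - (-3))/(6 - (-3)) × (4.3 - 0)/(6 - 0) × (4.3 - 3)/(6 - 3) = 0.251895

P(4.3) = 2×L_0(4.3) + (-1)×L_1(4.3) + 17×L_2(4.3) + 8×L_3(4.3)
P(4.3) = 19.230704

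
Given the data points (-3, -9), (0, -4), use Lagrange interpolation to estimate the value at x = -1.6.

Lagrange interpolation formula:
P(x) = Σ yᵢ × Lᵢ(x)
where Lᵢ(x) = Π_{j≠i} (x - xⱼ)/(xᵢ - xⱼ)

L_0(-1.6) = (-1.6 - 0)/(-3 - 0) = 0.533333
L_1(-1.6) = (-1.6 - (-3))/(0 - (-3)) = 0.466667

P(-1.6) = (-9)×L_0(-1.6) + (-4)×L_1(-1.6)
P(-1.6) = -6.666667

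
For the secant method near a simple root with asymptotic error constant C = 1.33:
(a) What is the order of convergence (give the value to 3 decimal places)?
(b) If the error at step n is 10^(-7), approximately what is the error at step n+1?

(a) Secant method has superlinear convergence with order φ = (1+√5)/2 ≈ 1.618.
    This means |e_{n+1}| ≈ C|e_n|^1.618.

(b) With |e_n| = 10^(-7) and C = 1.33:
    |e_{n+1}| ≈ 1.33 × (10^(-7))^1.618 = 1.33 × 10^(-11.33)

(a) ≈ 1.618 (golden ratio); (b) |e_{n+1}| ≈ 6.275e-12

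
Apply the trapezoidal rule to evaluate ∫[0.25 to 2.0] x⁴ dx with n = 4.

f(x) = x⁴
a = 0.25, b = 2.0, n = 4
h = (b - a)/n = 0.437500

Trapezoidal rule: (h/2)[f(x₀) + 2f(x₁) + 2f(x₂) + ... + f(xₙ)]

x_0 = 0.2500, f(x_0) = 0.003906, coefficient = 1
x_1 = 0.6875, f(x_1) = 0.223404, coefficient = 2
x_2 = 1.1250, f(x_2) = 1.601807, coefficient = 2
x_3 = 1.5625, f(x_3) = 5.960464, coefficient = 2
x_4 = 2.0000, f(x_4) = 16.000000, coefficient = 1

I ≈ (0.437500/2) × 31.575256 = 6.907087
Exact value: 6.399805
Error: 0.507283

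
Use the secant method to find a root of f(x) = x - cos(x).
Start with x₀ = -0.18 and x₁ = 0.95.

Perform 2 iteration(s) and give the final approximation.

f(x) = x - cos(x)
x₀ = -0.18, x₁ = 0.95

Secant formula: x_{n+1} = x_n - f(x_n)(x_n - x_{n-1})/(f(x_n) - f(x_{n-1}))

Iteration 1:
  f(-0.180000) = -1.163844
  f(0.950000) = 0.368317
  x_2 = 0.950000 - 0.368317×(0.950000 - (-0.180000))/(0.368317 - (-1.163844))
       = 0.678359
Iteration 2:
  f(0.950000) = 0.368317
  f(0.678359) = -0.100245
  x_3 = 0.678359 - (-0.100245)×(0.678359 - 0.950000)/(-0.100245 - 0.368317)
       = 0.736474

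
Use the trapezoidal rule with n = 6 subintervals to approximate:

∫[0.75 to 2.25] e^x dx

f(x) = e^x
a = 0.75, b = 2.25, n = 6
h = (b - a)/n = 0.250000

Trapezoidal rule: (h/2)[f(x₀) + 2f(x₁) + 2f(x₂) + ... + f(xₙ)]

x_0 = 0.7500, f(x_0) = 2.117000, coefficient = 1
x_1 = 1.0000, f(x_1) = 2.718282, coefficient = 2
x_2 = 1.2500, f(x_2) = 3.490343, coefficient = 2
x_3 = 1.5000, f(x_3) = 4.481689, coefficient = 2
x_4 = 1.7500, f(x_4) = 5.754603, coefficient = 2
x_5 = 2.0000, f(x_5) = 7.389056, coefficient = 2
x_6 = 2.2500, f(x_6) = 9.487736, coefficient = 1

I ≈ (0.250000/2) × 59.272681 = 7.409085
Exact value: 7.370736
Error: 0.038349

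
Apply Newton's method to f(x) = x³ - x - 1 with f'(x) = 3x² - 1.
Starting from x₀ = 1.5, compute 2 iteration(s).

f(x) = x³ - x - 1
f'(x) = 3x² - 1
x₀ = 1.5

Newton-Raphson formula: x_{n+1} = x_n - f(x_n)/f'(x_n)

Iteration 1:
  f(1.500000) = 0.875000
  f'(1.500000) = 5.750000
  x_1 = 1.500000 - 0.875000/5.750000 = 1.347826
Iteration 2:
  f(1.347826) = 0.100682
  f'(1.347826) = 4.449905
  x_2 = 1.347826 - 0.100682/4.449905 = 1.325200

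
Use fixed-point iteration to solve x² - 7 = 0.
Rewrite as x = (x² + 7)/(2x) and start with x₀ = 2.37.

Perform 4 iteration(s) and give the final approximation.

Equation: x² - 7 = 0
Fixed-point form: x = (x² + 7)/(2x)
x₀ = 2.37

x_1 = g(2.370000) = 2.661793
x_2 = g(2.661793) = 2.645800
x_3 = g(2.645800) = 2.645751
x_4 = g(2.645751) = 2.645751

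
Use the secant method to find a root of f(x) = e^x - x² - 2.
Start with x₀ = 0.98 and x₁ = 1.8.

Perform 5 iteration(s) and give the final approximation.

f(x) = e^x - x² - 2
x₀ = 0.98, x₁ = 1.8

Secant formula: x_{n+1} = x_n - f(x_n)(x_n - x_{n-1})/(f(x_n) - f(x_{n-1}))

Iteration 1:
  f(0.980000) = -0.295944
  f(1.800000) = 0.809647
  x_2 = 1.800000 - 0.809647×(1.800000 - 0.980000)/(0.809647 - (-0.295944))
       = 1.199497
Iteration 2:
  f(1.800000) = 0.809647
  f(1.199497) = -0.120346
  x_3 = 1.199497 - (-0.120346)×(1.199497 - 1.800000)/(-0.120346 - 0.809647)
       = 1.277205
Iteration 3:
  f(1.199497) = -0.120346
  f(1.277205) = -0.044651
  x_4 = 1.277205 - (-0.044651)×(1.277205 - 1.199497)/(-0.044651 - (-0.120346))
       = 1.323044
Iteration 4:
  f(1.277205) = -0.044651
  f(1.323044) = 0.004389
  x_5 = 1.323044 - 0.004389×(1.323044 - 1.277205)/(0.004389 - (-0.044651))
       = 1.318942
Iteration 5:
  f(1.323044) = 0.004389
  f(1.318942) = -0.000145
  x_6 = 1.318942 - (-0.000145)×(1.318942 - 1.323044)/(-0.000145 - 0.004389)
       = 1.319073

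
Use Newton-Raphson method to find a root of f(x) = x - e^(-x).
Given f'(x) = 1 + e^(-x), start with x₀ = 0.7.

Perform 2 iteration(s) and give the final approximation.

f(x) = x - e^(-x)
f'(x) = 1 + e^(-x)
x₀ = 0.7

Newton-Raphson formula: x_{n+1} = x_n - f(x_n)/f'(x_n)

Iteration 1:
  f(0.700000) = 0.203415
  f'(0.700000) = 1.496585
  x_1 = 0.700000 - 0.203415/1.496585 = 0.564081
Iteration 2:
  f(0.564081) = -0.004802
  f'(0.564081) = 1.568883
  x_2 = 0.564081 - (-0.004802)/1.568883 = 0.567142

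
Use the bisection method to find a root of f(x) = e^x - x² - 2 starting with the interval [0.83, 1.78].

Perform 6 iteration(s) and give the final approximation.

f(x) = e^x - x² - 2
Initial interval: [0.83, 1.78]

Iteration 1:
  c_1 = (0.830000 + 1.780000)/2 = 1.305000
  f(c_1) = f(1.305000) = -0.015336
  f(a) × f(c) ≥ 0, new interval: [1.305000, 1.780000]
Iteration 2:
  c_2 = (1.305000 + 1.780000)/2 = 1.542500
  f(c_2) = f(1.542500) = 0.296960
  f(a) × f(c) < 0, new interval: [1.305000, 1.542500]
Iteration 3:
  c_3 = (1.305000 + 1.542500)/2 = 1.423750
  f(c_3) = f(1.423750) = 0.125600
  f(a) × f(c) < 0, new interval: [1.305000, 1.423750]
Iteration 4:
  c_4 = (1.305000 + 1.423750)/2 = 1.364375
  f(c_4) = f(1.364375) = 0.051757
  f(a) × f(c) < 0, new interval: [1.305000, 1.364375]
Iteration 5:
  c_5 = (1.305000 + 1.364375)/2 = 1.334687
  f(c_5) = f(1.334687) = 0.017418
  f(a) × f(c) < 0, new interval: [1.305000, 1.334687]
Iteration 6:
  c_6 = (1.305000 + 1.334687)/2 = 1.319844
  f(c_6) = f(1.319844) = 0.000849
  f(a) × f(c) < 0, new interval: [1.305000, 1.319844]

After 6 iteration(s), the approximation is c_6 = 1.319844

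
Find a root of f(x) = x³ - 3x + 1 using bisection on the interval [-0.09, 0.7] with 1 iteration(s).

f(x) = x³ - 3x + 1
Initial interval: [-0.09, 0.7]

Iteration 1:
  c_1 = (-0.090000 + 0.700000)/2 = 0.305000
  f(c_1) = f(0.305000) = 0.113373
  f(a) × f(c) ≥ 0, new interval: [0.305000, 0.700000]

After 1 iteration(s), the approximation is c_1 = 0.305000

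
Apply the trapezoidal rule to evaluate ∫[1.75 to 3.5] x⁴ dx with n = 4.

f(x) = x⁴
a = 1.75, b = 3.5, n = 4
h = (b - a)/n = 0.437500

Trapezoidal rule: (h/2)[f(x₀) + 2f(x₁) + 2f(x₂) + ... + f(xₙ)]

x_0 = 1.7500, f(x_0) = 9.378906, coefficient = 1
x_1 = 2.1875, f(x_1) = 22.897720, coefficient = 2
x_2 = 2.6250, f(x_2) = 47.480713, coefficient = 2
x_3 = 3.0625, f(x_3) = 87.963882, coefficient = 2
x_4 = 3.5000, f(x_4) = 150.062500, coefficient = 1

I ≈ (0.437500/2) × 476.126038 = 104.152571
Exact value: 101.761133
Error: 2.391438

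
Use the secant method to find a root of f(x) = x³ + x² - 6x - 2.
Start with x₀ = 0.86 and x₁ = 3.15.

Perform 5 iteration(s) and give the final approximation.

f(x) = x³ + x² - 6x - 2
x₀ = 0.86, x₁ = 3.15

Secant formula: x_{n+1} = x_n - f(x_n)(x_n - x_{n-1})/(f(x_n) - f(x_{n-1}))

Iteration 1:
  f(0.860000) = -5.784344
  f(3.150000) = 20.278375
  x_2 = 3.150000 - 20.278375×(3.150000 - 0.860000)/(20.278375 - (-5.784344))
       = 1.368241
Iteration 2:
  f(3.150000) = 20.278375
  f(1.368241) = -5.775901
  x_3 = 1.368241 - (-5.775901)×(1.368241 - 3.150000)/(-5.775901 - 20.278375)
       = 1.763234
Iteration 3:
  f(1.368241) = -5.775901
  f(1.763234) = -3.988523
  x_4 = 1.763234 - (-3.988523)×(1.763234 - 1.368241)/(-3.988523 - (-5.775901))
       = 2.644659
Iteration 4:
  f(1.763234) = -3.988523
  f(2.644659) = 7.623604
  x_5 = 2.644659 - 7.623604×(2.644659 - 1.763234)/(7.623604 - (-3.988523))
       = 2.065985
Iteration 5:
  f(2.644659) = 7.623604
  f(2.065985) = -1.309380
  x_6 = 2.065985 - (-1.309380)×(2.065985 - 2.644659)/(-1.309380 - 7.623604)
       = 2.150806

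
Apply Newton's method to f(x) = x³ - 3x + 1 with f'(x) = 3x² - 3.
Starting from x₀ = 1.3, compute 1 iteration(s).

f(x) = x³ - 3x + 1
f'(x) = 3x² - 3
x₀ = 1.3

Newton-Raphson formula: x_{n+1} = x_n - f(x_n)/f'(x_n)

Iteration 1:
  f(1.300000) = -0.703000
  f'(1.300000) = 2.070000
  x_1 = 1.300000 - (-0.703000)/2.070000 = 1.639614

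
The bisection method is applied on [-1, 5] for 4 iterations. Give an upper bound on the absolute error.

Bisection error bound: |error| ≤ (b-a)/2^n
|error| ≤ (5 - (-1))/2^4 = 6/2^4
|error| ≤ 0.3750000000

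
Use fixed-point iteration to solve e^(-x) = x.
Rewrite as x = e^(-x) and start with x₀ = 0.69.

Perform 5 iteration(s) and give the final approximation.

Equation: e^(-x) = x
Fixed-point form: x = e^(-x)
x₀ = 0.69

x_1 = g(0.690000) = 0.501576
x_2 = g(0.501576) = 0.605575
x_3 = g(0.605575) = 0.545760
x_4 = g(0.545760) = 0.579401
x_5 = g(0.579401) = 0.560234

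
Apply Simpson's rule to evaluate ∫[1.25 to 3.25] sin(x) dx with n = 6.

f(x) = sin(x)
a = 1.25, b = 3.25, n = 6
h = (b - a)/n = 0.333333

Simpson's rule: (h/3)[f(x₀) + 4f(x₁) + 2f(x₂) + ... + f(xₙ)]

x_0 = 1.2500, f(x_0) = 0.948985, coefficient = 1
x_1 = 1.5833, f(x_1) = 0.999921, coefficient = 4
x_2 = 1.9167, f(x_2) = 0.940781, coefficient = 2
x_3 = 2.2500, f(x_3) = 0.778073, coefficient = 4
x_4 = 2.5833, f(x_4) = 0.529711, coefficient = 2
x_5 = 2.9167, f(x_5) = 0.223034, coefficient = 4
x_6 = 3.2500, f(x_6) = -0.108195, coefficient = 1

I ≈ (0.333333/3) × 11.785887 = 1.309543
Exact value: 1.309452
Error: 0.000091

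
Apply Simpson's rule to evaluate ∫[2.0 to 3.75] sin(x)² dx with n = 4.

f(x) = sin(x)²
a = 2.0, b = 3.75, n = 4
h = (b - a)/n = 0.437500

Simpson's rule: (h/3)[f(x₀) + 4f(x₁) + 2f(x₂) + ... + f(xₙ)]

x_0 = 2.0000, f(x_0) = 0.826822, coefficient = 1
x_1 = 2.4375, f(x_1) = 0.419052, coefficient = 4
x_2 = 2.8750, f(x_2) = 0.069404, coefficient = 2
x_3 = 3.3125, f(x_3) = 0.028926, coefficient = 4
x_4 = 3.7500, f(x_4) = 0.326682, coefficient = 1

I ≈ (0.437500/3) × 3.084225 = 0.449783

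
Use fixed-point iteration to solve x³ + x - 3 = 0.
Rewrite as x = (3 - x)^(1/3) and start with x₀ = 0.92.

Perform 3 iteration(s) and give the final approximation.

Equation: x³ + x - 3 = 0
Fixed-point form: x = (3 - x)^(1/3)
x₀ = 0.92

x_1 = g(0.920000) = 1.276501
x_2 = g(1.276501) = 1.198957
x_3 = g(1.198957) = 1.216675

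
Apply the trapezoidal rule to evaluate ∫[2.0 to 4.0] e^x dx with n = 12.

f(x) = e^x
a = 2.0, b = 4.0, n = 12
h = (b - a)/n = 0.166667

Trapezoidal rule: (h/2)[f(x₀) + 2f(x₁) + 2f(x₂) + ... + f(xₙ)]

x_0 = 2.0000, f(x_0) = 7.389056, coefficient = 1
x_1 = 2.1667, f(x_1) = 8.729138, coefficient = 2
x_2 = 2.3333, f(x_2) = 10.312259, coefficient = 2
x_3 = 2.5000, f(x_3) = 12.182494, coefficient = 2
x_4 = 2.6667, f(x_4) = 14.391916, coefficient = 2
x_5 = 2.8333, f(x_5) = 17.002040, coefficient = 2
x_6 = 3.0000, f(x_6) = 20.085537, coefficient = 2
x_7 = 3.1667, f(x_7) = 23.728258, coefficient = 2
x_8 = 3.3333, f(x_8) = 28.031625, coefficient = 2
x_9 = 3.5000, f(x_9) = 33.115452, coefficient = 2
x_10 = 3.6667, f(x_10) = 39.121284, coefficient = 2
x_11 = 3.8333, f(x_11) = 46.216336, coefficient = 2
x_12 = 4.0000, f(x_12) = 54.598150, coefficient = 1

I ≈ (0.166667/2) × 567.819884 = 47.318324
Exact value: 47.209094
Error: 0.109230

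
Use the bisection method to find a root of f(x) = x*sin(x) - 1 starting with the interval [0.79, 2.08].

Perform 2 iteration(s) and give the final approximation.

f(x) = x*sin(x) - 1
Initial interval: [0.79, 2.08]

Iteration 1:
  c_1 = (0.790000 + 2.080000)/2 = 1.435000
  f(c_1) = f(1.435000) = 0.421789
  f(a) × f(c) < 0, new interval: [0.790000, 1.435000]
Iteration 2:
  c_2 = (0.790000 + 1.435000)/2 = 1.112500
  f(c_2) = f(1.112500) = -0.002302
  f(a) × f(c) ≥ 0, new interval: [1.112500, 1.435000]

After 2 iteration(s), the approximation is c_2 = 1.112500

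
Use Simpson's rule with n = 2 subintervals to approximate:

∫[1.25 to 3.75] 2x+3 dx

f(x) = 2x+3
a = 1.25, b = 3.75, n = 2
h = (b - a)/n = 1.250000

Simpson's rule: (h/3)[f(x₀) + 4f(x₁) + 2f(x₂) + ... + f(xₙ)]

x_0 = 1.2500, f(x_0) = 5.500000, coefficient = 1
x_1 = 2.5000, f(x_1) = 8.000000, coefficient = 4
x_2 = 3.7500, f(x_2) = 10.500000, coefficient = 1

I ≈ (1.250000/3) × 48.000000 = 20.000000
Exact value: 20.000000
Error: 0.000000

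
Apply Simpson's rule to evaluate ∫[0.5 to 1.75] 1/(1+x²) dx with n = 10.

f(x) = 1/(1+x²)
a = 0.5, b = 1.75, n = 10
h = (b - a)/n = 0.125000

Simpson's rule: (h/3)[f(x₀) + 4f(x₁) + 2f(x₂) + ... + f(xₙ)]

x_0 = 0.5000, f(x_0) = 0.800000, coefficient = 1
x_1 = 0.6250, f(x_1) = 0.719101, coefficient = 4
x_2 = 0.7500, f(x_2) = 0.640000, coefficient = 2
x_3 = 0.8750, f(x_3) = 0.566372, coefficient = 4
x_4 = 1.0000, f(x_4) = 0.500000, coefficient = 2
x_5 = 1.1250, f(x_5) = 0.441379, coefficient = 4
x_6 = 1.2500, f(x_6) = 0.390244, coefficient = 2
x_7 = 1.3750, f(x_7) = 0.345946, coefficient = 4
x_8 = 1.5000, f(x_8) = 0.307692, coefficient = 2
x_9 = 1.6250, f(x_9) = 0.274678, coefficient = 4
x_10 = 1.7500, f(x_10) = 0.246154, coefficient = 1

I ≈ (0.125000/3) × 14.111931 = 0.587997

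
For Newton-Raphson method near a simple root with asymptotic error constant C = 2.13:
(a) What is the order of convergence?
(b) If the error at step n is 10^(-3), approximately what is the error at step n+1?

(a) Newton-Raphson has quadratic (order 2) convergence near simple roots.
    This means |e_{n+1}| ≈ C|e_n|².

(b) With |e_n| = 10^(-3) and C = 2.13:
    |e_{n+1}| ≈ 2.13 × (10^(-3))² = 2.13 × 10^(-6)

(a) 2 (quadratic); (b) |e_{n+1}| ≈ 2.130e-06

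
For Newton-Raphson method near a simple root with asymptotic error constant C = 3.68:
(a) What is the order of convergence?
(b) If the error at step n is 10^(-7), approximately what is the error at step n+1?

(a) Newton-Raphson has quadratic (order 2) convergence near simple roots.
    This means |e_{n+1}| ≈ C|e_n|².

(b) With |e_n| = 10^(-7) and C = 3.68:
    |e_{n+1}| ≈ 3.68 × (10^(-7))² = 3.68 × 10^(-14)

(a) 2 (quadratic); (b) |e_{n+1}| ≈ 3.680e-14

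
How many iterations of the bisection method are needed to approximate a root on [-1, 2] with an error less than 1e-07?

We need (b-a)/2^n ≤ 1e-07
(2 - (-1))/2^n ≤ 1e-07
3/2^n ≤ 1e-07
2^n ≥ 30000000
n ≥ log₂(30000000) = 24.84
n ≥ 25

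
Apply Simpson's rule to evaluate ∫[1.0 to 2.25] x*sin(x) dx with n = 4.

f(x) = x*sin(x)
a = 1.0, b = 2.25, n = 4
h = (b - a)/n = 0.312500

Simpson's rule: (h/3)[f(x₀) + 4f(x₁) + 2f(x₂) + ... + f(xₙ)]

x_0 = 1.0000, f(x_0) = 0.841471, coefficient = 1
x_1 = 1.3125, f(x_1) = 1.268960, coefficient = 4
x_2 = 1.6250, f(x_2) = 1.622613, coefficient = 2
x_3 = 1.9375, f(x_3) = 1.808684, coefficient = 4
x_4 = 2.2500, f(x_4) = 1.750665, coefficient = 1

I ≈ (0.312500/3) × 18.147938 = 1.890410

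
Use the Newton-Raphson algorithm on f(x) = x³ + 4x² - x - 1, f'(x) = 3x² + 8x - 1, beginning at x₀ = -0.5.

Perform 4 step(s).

f(x) = x³ + 4x² - x - 1
f'(x) = 3x² + 8x - 1
x₀ = -0.5

Newton-Raphson formula: x_{n+1} = x_n - f(x_n)/f'(x_n)

Iteration 1:
  f(-0.500000) = 0.375000
  f'(-0.500000) = -4.250000
  x_1 = -0.500000 - 0.375000/(-4.250000) = -0.411765
Iteration 2:
  f(-0.411765) = 0.020151
  f'(-0.411765) = -3.785467
  x_2 = -0.411765 - 0.020151/(-3.785467) = -0.406442
Iteration 3:
  f(-0.406442) = 0.000078
  f'(-0.406442) = -3.755948
  x_3 = -0.406442 - 0.000078/(-3.755948) = -0.406421
Iteration 4:
  f(-0.406421) = 0.000000
  f'(-0.406421) = -3.755832
  x_4 = -0.406421 - 0.000000/(-3.755832) = -0.406421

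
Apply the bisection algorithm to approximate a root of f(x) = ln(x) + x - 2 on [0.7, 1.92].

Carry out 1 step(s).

f(x) = ln(x) + x - 2
Initial interval: [0.7, 1.92]

Iteration 1:
  c_1 = (0.700000 + 1.920000)/2 = 1.310000
  f(c_1) = f(1.310000) = -0.419973
  f(a) × f(c) ≥ 0, new interval: [1.310000, 1.920000]

After 1 iteration(s), the approximation is c_1 = 1.310000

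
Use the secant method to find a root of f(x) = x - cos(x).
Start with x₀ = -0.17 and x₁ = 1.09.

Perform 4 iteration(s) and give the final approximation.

f(x) = x - cos(x)
x₀ = -0.17, x₁ = 1.09

Secant formula: x_{n+1} = x_n - f(x_n)(x_n - x_{n-1})/(f(x_n) - f(x_{n-1}))

Iteration 1:
  f(-0.170000) = -1.155585
  f(1.090000) = 0.627515
  x_2 = 1.090000 - 0.627515×(1.090000 - (-0.170000))/(0.627515 - (-1.155585))
       = 0.646576
Iteration 2:
  f(1.090000) = 0.627515
  f(0.646576) = -0.151575
  x_3 = 0.646576 - (-0.151575)×(0.646576 - 1.090000)/(-0.151575 - 0.627515)
       = 0.732846
Iteration 3:
  f(0.646576) = -0.151575
  f(0.732846) = -0.010427
  x_4 = 0.732846 - (-0.010427)×(0.732846 - 0.646576)/(-0.010427 - (-0.151575))
       = 0.739219
Iteration 4:
  f(0.732846) = -0.010427
  f(0.739219) = 0.000225
  x_5 = 0.739219 - 0.000225×(0.739219 - 0.732846)/(0.000225 - (-0.010427))
       = 0.739085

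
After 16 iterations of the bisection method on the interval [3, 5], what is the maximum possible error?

Bisection error bound: |error| ≤ (b-a)/2^n
|error| ≤ (5 - 3)/2^16 = 2/2^16
|error| ≤ 0.0000305176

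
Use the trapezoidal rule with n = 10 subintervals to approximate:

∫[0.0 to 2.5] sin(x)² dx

f(x) = sin(x)²
a = 0.0, b = 2.5, n = 10
h = (b - a)/n = 0.250000

Trapezoidal rule: (h/2)[f(x₀) + 2f(x₁) + 2f(x₂) + ... + f(xₙ)]

x_0 = 0.0000, f(x_0) = 0.000000, coefficient = 1
x_1 = 0.2500, f(x_1) = 0.061209, coefficient = 2
x_2 = 0.5000, f(x_2) = 0.229849, coefficient = 2
x_3 = 0.7500, f(x_3) = 0.464631, coefficient = 2
x_4 = 1.0000, f(x_4) = 0.708073, coefficient = 2
x_5 = 1.2500, f(x_5) = 0.900572, coefficient = 2
x_6 = 1.5000, f(x_6) = 0.994996, coefficient = 2
x_7 = 1.7500, f(x_7) = 0.968228, coefficient = 2
x_8 = 2.0000, f(x_8) = 0.826822, coefficient = 2
x_9 = 2.2500, f(x_9) = 0.605398, coefficient = 2
x_10 = 2.5000, f(x_10) = 0.358169, coefficient = 1

I ≈ (0.250000/2) × 11.877726 = 1.484716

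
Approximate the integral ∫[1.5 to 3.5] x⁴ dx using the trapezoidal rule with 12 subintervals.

f(x) = x⁴
a = 1.5, b = 3.5, n = 12
h = (b - a)/n = 0.166667

Trapezoidal rule: (h/2)[f(x₀) + 2f(x₁) + 2f(x₂) + ... + f(xₙ)]

x_0 = 1.5000, f(x_0) = 5.062500, coefficient = 1
x_1 = 1.6667, f(x_1) = 7.716049, coefficient = 2
x_2 = 1.8333, f(x_2) = 11.297068, coefficient = 2
x_3 = 2.0000, f(x_3) = 16.000000, coefficient = 2
x_4 = 2.1667, f(x_4) = 22.037809, coefficient = 2
x_5 = 2.3333, f(x_5) = 29.641975, coefficient = 2
x_6 = 2.5000, f(x_6) = 39.062500, coefficient = 2
x_7 = 2.6667, f(x_7) = 50.567901, coefficient = 2
x_8 = 2.8333, f(x_8) = 64.445216, coefficient = 2
x_9 = 3.0000, f(x_9) = 81.000000, coefficient = 2
x_10 = 3.1667, f(x_10) = 100.556327, coefficient = 2
x_11 = 3.3333, f(x_11) = 123.456790, coefficient = 2
x_12 = 3.5000, f(x_12) = 150.062500, coefficient = 1

I ≈ (0.166667/2) × 1246.688272 = 103.890689
Exact value: 103.525000
Error: 0.365689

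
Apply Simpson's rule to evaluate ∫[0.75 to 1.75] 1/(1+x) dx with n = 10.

f(x) = 1/(1+x)
a = 0.75, b = 1.75, n = 10
h = (b - a)/n = 0.100000

Simpson's rule: (h/3)[f(x₀) + 4f(x₁) + 2f(x₂) + ... + f(xₙ)]

x_0 = 0.7500, f(x_0) = 0.571429, coefficient = 1
x_1 = 0.8500, f(x_1) = 0.540541, coefficient = 4
x_2 = 0.9500, f(x_2) = 0.512821, coefficient = 2
x_3 = 1.0500, f(x_3) = 0.487805, coefficient = 4
x_4 = 1.1500, f(x_4) = 0.465116, coefficient = 2
x_5 = 1.2500, f(x_5) = 0.444444, coefficient = 4
x_6 = 1.3500, f(x_6) = 0.425532, coefficient = 2
x_7 = 1.4500, f(x_7) = 0.408163, coefficient = 4
x_8 = 1.5500, f(x_8) = 0.392157, coefficient = 2
x_9 = 1.6500, f(x_9) = 0.377358, coefficient = 4
x_10 = 1.7500, f(x_10) = 0.363636, coefficient = 1

I ≈ (0.100000/3) × 13.559563 = 0.451985
Exact value: 0.451985
Error: 0.000000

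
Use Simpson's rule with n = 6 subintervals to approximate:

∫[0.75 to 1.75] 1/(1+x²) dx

f(x) = 1/(1+x²)
a = 0.75, b = 1.75, n = 6
h = (b - a)/n = 0.166667

Simpson's rule: (h/3)[f(x₀) + 4f(x₁) + 2f(x₂) + ... + f(xₙ)]

x_0 = 0.7500, f(x_0) = 0.640000, coefficient = 1
x_1 = 0.9167, f(x_1) = 0.543396, coefficient = 4
x_2 = 1.0833, f(x_2) = 0.460064, coefficient = 2
x_3 = 1.2500, f(x_3) = 0.390244, coefficient = 4
x_4 = 1.4167, f(x_4) = 0.332564, coefficient = 2
x_5 = 1.5833, f(x_5) = 0.285149, coefficient = 4
x_6 = 1.7500, f(x_6) = 0.246154, coefficient = 1

I ≈ (0.166667/3) × 7.346563 = 0.408142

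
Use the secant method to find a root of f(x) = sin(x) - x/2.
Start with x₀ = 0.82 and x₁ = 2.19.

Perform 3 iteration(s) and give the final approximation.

f(x) = sin(x) - x/2
x₀ = 0.82, x₁ = 2.19

Secant formula: x_{n+1} = x_n - f(x_n)(x_n - x_{n-1})/(f(x_n) - f(x_{n-1}))

Iteration 1:
  f(0.820000) = 0.321146
  f(2.190000) = -0.280659
  x_2 = 2.190000 - (-0.280659)×(2.190000 - 0.820000)/(-0.280659 - 0.321146)
       = 1.551084
Iteration 2:
  f(2.190000) = -0.280659
  f(1.551084) = 0.224264
  x_3 = 1.551084 - 0.224264×(1.551084 - 2.190000)/(0.224264 - (-0.280659))
       = 1.834861
Iteration 3:
  f(1.551084) = 0.224264
  f(1.834861) = 0.047906
  x_4 = 1.834861 - 0.047906×(1.834861 - 1.551084)/(0.047906 - 0.224264)
       = 1.911948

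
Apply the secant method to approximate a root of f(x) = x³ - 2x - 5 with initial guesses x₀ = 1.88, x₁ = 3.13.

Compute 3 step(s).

f(x) = x³ - 2x - 5
x₀ = 1.88, x₁ = 3.13

Secant formula: x_{n+1} = x_n - f(x_n)(x_n - x_{n-1})/(f(x_n) - f(x_{n-1}))

Iteration 1:
  f(1.880000) = -2.115328
  f(3.130000) = 19.404297
  x_2 = 3.130000 - 19.404297×(3.130000 - 1.880000)/(19.404297 - (-2.115328))
       = 2.002872
Iteration 2:
  f(3.130000) = 19.404297
  f(2.002872) = -0.971230
  x_3 = 2.002872 - (-0.971230)×(2.002872 - 3.130000)/(-0.971230 - 19.404297)
       = 2.056598
Iteration 3:
  f(2.002872) = -0.971230
  f(2.056598) = -0.414616
  x_4 = 2.056598 - (-0.414616)×(2.056598 - 2.002872)/(-0.414616 - (-0.971230))
       = 2.096618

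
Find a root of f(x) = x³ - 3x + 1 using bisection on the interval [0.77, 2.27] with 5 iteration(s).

f(x) = x³ - 3x + 1
Initial interval: [0.77, 2.27]

Iteration 1:
  c_1 = (0.770000 + 2.270000)/2 = 1.520000
  f(c_1) = f(1.520000) = -0.048192
  f(a) × f(c) ≥ 0, new interval: [1.520000, 2.270000]
Iteration 2:
  c_2 = (1.520000 + 2.270000)/2 = 1.895000
  f(c_2) = f(1.895000) = 2.119992
  f(a) × f(c) < 0, new interval: [1.520000, 1.895000]
Iteration 3:
  c_3 = (1.520000 + 1.895000)/2 = 1.707500
  f(c_3) = f(1.707500) = 0.855812
  f(a) × f(c) < 0, new interval: [1.520000, 1.707500]
Iteration 4:
  c_4 = (1.520000 + 1.707500)/2 = 1.613750
  f(c_4) = f(1.613750) = 0.361260
  f(a) × f(c) < 0, new interval: [1.520000, 1.613750]
Iteration 5:
  c_5 = (1.520000 + 1.613750)/2 = 1.566875
  f(c_5) = f(1.566875) = 0.146206
  f(a) × f(c) < 0, new interval: [1.520000, 1.566875]

After 5 iteration(s), the approximation is c_5 = 1.566875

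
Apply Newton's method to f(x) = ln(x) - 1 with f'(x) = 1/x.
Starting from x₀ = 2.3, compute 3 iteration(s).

f(x) = ln(x) - 1
f'(x) = 1/x
x₀ = 2.3

Newton-Raphson formula: x_{n+1} = x_n - f(x_n)/f'(x_n)

Iteration 1:
  f(2.300000) = -0.167091
  f'(2.300000) = 0.434783
  x_1 = 2.300000 - (-0.167091)/0.434783 = 2.684309
Iteration 2:
  f(2.684309) = -0.012577
  f'(2.684309) = 0.372535
  x_2 = 2.684309 - (-0.012577)/0.372535 = 2.718069
Iteration 3:
  f(2.718069) = -0.000078
  f'(2.718069) = 0.367908
  x_3 = 2.718069 - (-0.000078)/0.367908 = 2.718282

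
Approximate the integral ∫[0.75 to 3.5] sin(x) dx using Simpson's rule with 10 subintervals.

f(x) = sin(x)
a = 0.75, b = 3.5, n = 10
h = (b - a)/n = 0.275000

Simpson's rule: (h/3)[f(x₀) + 4f(x₁) + 2f(x₂) + ... + f(xₙ)]

x_0 = 0.7500, f(x_0) = 0.681639, coefficient = 1
x_1 = 1.0250, f(x_1) = 0.854714, coefficient = 4
x_2 = 1.3000, f(x_2) = 0.963558, coefficient = 2
x_3 = 1.5750, f(x_3) = 0.999991, coefficient = 4
x_4 = 1.8500, f(x_4) = 0.961275, coefficient = 2
x_5 = 2.1250, f(x_5) = 0.850320, coefficient = 4
x_6 = 2.4000, f(x_6) = 0.675463, coefficient = 2
x_7 = 2.6750, f(x_7) = 0.449846, coefficient = 4
x_8 = 2.9500, f(x_8) = 0.190423, coefficient = 2
x_9 = 3.2250, f(x_9) = -0.083311, coefficient = 4
x_10 = 3.5000, f(x_10) = -0.350783, coefficient = 1

I ≈ (0.275000/3) × 18.198535 = 1.668199
Exact value: 1.668146
Error: 0.000053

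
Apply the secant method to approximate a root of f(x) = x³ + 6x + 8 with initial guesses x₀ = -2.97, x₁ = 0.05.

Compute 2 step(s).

f(x) = x³ + 6x + 8
x₀ = -2.97, x₁ = 0.05

Secant formula: x_{n+1} = x_n - f(x_n)(x_n - x_{n-1})/(f(x_n) - f(x_{n-1}))

Iteration 1:
  f(-2.970000) = -36.018073
  f(0.050000) = 8.300125
  x_2 = 0.050000 - 8.300125×(0.050000 - (-2.970000))/(8.300125 - (-36.018073))
       = -0.515600
Iteration 2:
  f(0.050000) = 8.300125
  f(-0.515600) = 4.769330
  x_3 = -0.515600 - 4.769330×(-0.515600 - 0.050000)/(4.769330 - 8.300125)
       = -1.279602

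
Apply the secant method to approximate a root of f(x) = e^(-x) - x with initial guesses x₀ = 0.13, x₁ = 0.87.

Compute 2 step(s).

f(x) = e^(-x) - x
x₀ = 0.13, x₁ = 0.87

Secant formula: x_{n+1} = x_n - f(x_n)(x_n - x_{n-1})/(f(x_n) - f(x_{n-1}))

Iteration 1:
  f(0.130000) = 0.748095
  f(0.870000) = -0.451048
  x_2 = 0.870000 - (-0.451048)×(0.870000 - 0.130000)/(-0.451048 - 0.748095)
       = 0.591655
Iteration 2:
  f(0.870000) = -0.451048
  f(0.591655) = -0.038244
  x_3 = 0.591655 - (-0.038244)×(0.591655 - 0.870000)/(-0.038244 - (-0.451048))
       = 0.565868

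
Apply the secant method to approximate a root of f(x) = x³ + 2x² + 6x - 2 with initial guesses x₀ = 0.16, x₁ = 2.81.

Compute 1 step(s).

f(x) = x³ + 2x² + 6x - 2
x₀ = 0.16, x₁ = 2.81

Secant formula: x_{n+1} = x_n - f(x_n)(x_n - x_{n-1})/(f(x_n) - f(x_{n-1}))

Iteration 1:
  f(0.160000) = -0.984704
  f(2.810000) = 52.840241
  x_2 = 2.810000 - 52.840241×(2.810000 - 0.160000)/(52.840241 - (-0.984704))
       = 0.208481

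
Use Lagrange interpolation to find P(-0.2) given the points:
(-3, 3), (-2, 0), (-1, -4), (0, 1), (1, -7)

Lagrange interpolation formula:
P(x) = Σ yᵢ × Lᵢ(x)
where Lᵢ(x) = Π_{j≠i} (x - xⱼ)/(xᵢ - xⱼ)

L_0(-0.2) = (-0.2 - (-2))/(-3 - (-2)) × (-0.2 - (-1))/(-3 - (-1)) × (-0.2 - 0)/(-3 - 0) × (-0.2 - 1)/(-3 - 1) = 0.014400
L_1(-0.2) = (-0.2 - (-3))/(-2 - (-3)) × (-0.2 - (-1))/(-2 - (-1)) × (-0.2 - 0)/(-2 - 0) × (-0.2 - 1)/(-2 - 1) = -0.089600
L_2(-0.2) = (-0.2 - (-3))/(-1 - (-3)) × (-0.2 - (-2))/(-1 - (-2)) × (-0.2 - 0)/(-1 - 0) × (-0.2 - 1)/(-1 - 1) = 0.302400
L_3(-0.2) = (-0.2 - (-3))/(0 - (-3)) × (-0.2 - (-2))/(0 - (-2)) × (-0.2 - (-1))/(0 - (-1)) × (-0.2 - 1)/(0 - 1) = 0.806400
L_4(-0.2) = (-0.2 - (-3))/(1 - (-3)) × (-0.2 - (-2))/(1 - (-2)) × (-0.2 - (-1))/(1 - (-1)) × (-0.2 - 0)/(1 - 0) = -0.033600

P(-0.2) = 3×L_0(-0.2) + 0×L_1(-0.2) + (-4)×L_2(-0.2) + 1×L_3(-0.2) + (-7)×L_4(-0.2)
P(-0.2) = -0.124800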